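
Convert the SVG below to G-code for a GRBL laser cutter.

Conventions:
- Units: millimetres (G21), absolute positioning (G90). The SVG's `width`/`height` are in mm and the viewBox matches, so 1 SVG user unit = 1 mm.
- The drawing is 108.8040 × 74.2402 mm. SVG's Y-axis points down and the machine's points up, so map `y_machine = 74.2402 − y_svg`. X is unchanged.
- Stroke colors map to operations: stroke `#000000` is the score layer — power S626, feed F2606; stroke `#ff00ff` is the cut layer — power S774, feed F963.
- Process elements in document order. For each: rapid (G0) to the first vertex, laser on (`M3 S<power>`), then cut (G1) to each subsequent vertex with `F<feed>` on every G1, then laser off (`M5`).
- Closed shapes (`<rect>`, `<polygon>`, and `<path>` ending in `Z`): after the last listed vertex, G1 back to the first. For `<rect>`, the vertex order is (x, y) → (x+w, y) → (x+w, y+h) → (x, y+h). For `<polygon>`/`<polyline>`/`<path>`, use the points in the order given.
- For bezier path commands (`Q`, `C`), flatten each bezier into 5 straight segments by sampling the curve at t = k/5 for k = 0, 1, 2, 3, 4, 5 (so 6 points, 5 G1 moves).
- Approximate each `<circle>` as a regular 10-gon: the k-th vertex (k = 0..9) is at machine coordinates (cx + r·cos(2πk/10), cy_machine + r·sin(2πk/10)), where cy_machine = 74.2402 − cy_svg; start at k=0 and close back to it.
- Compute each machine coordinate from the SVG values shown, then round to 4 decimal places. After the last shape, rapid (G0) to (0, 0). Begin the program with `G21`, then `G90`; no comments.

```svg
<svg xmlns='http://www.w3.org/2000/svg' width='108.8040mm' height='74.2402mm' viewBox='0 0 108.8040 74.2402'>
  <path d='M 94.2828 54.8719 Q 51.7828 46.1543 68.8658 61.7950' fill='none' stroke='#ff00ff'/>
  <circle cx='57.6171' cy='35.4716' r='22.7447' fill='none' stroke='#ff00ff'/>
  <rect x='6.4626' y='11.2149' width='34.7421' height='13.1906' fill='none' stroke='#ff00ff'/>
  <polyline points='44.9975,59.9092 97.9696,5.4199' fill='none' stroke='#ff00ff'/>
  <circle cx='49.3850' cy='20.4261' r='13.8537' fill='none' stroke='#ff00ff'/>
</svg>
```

1 u = 1 mm; y_m = 74.2402 − y.

[1] `<path>` quadratic bezier, #ff00ff→cut S774 F963: (94.2828,19.3683) → (79.6661,21.8810) → (69.8161,22.4451) → (64.7327,21.0604) → (64.4159,17.7271) → (68.8658,12.4452)

[2] `<circle>` circle, #ff00ff→cut S774 F963: (80.3618,38.7686) → (76.0179,52.1376) → (64.6456,60.4001) → (50.5886,60.4001) → (39.2163,52.1376) → (34.8724,38.7686) → (39.2163,25.3996) → (50.5886,17.1371) → (64.6456,17.1371) → (76.0179,25.3996) → (80.3618,38.7686) (closed)

[3] `<rect>` rectangle, #ff00ff→cut S774 F963: (6.4626,63.0253) → (41.2047,63.0253) → (41.2047,49.8347) → (6.4626,49.8347) → (6.4626,63.0253) (closed)

[4] `<polyline>` line segment, #ff00ff→cut S774 F963: (44.9975,14.3310) → (97.9696,68.8203)

[5] `<circle>` circle, #ff00ff→cut S774 F963: (63.2387,53.8141) → (60.5929,61.9571) → (53.6660,66.9898) → (45.1040,66.9898) → (38.1771,61.9571) → (35.5313,53.8141) → (38.1771,45.6711) → (45.1040,40.6384) → (53.6660,40.6384) → (60.5929,45.6711) → (63.2387,53.8141) (closed)

G21
G90
G0 X94.2828 Y19.3683
M3 S774
G1 X79.6661 Y21.8810 F963
G1 X69.8161 Y22.4451 F963
G1 X64.7327 Y21.0604 F963
G1 X64.4159 Y17.7271 F963
G1 X68.8658 Y12.4452 F963
M5
G0 X80.3618 Y38.7686
M3 S774
G1 X76.0179 Y52.1376 F963
G1 X64.6456 Y60.4001 F963
G1 X50.5886 Y60.4001 F963
G1 X39.2163 Y52.1376 F963
G1 X34.8724 Y38.7686 F963
G1 X39.2163 Y25.3996 F963
G1 X50.5886 Y17.1371 F963
G1 X64.6456 Y17.1371 F963
G1 X76.0179 Y25.3996 F963
G1 X80.3618 Y38.7686 F963
M5
G0 X6.4626 Y63.0253
M3 S774
G1 X41.2047 Y63.0253 F963
G1 X41.2047 Y49.8347 F963
G1 X6.4626 Y49.8347 F963
G1 X6.4626 Y63.0253 F963
M5
G0 X44.9975 Y14.3310
M3 S774
G1 X97.9696 Y68.8203 F963
M5
G0 X63.2387 Y53.8141
M3 S774
G1 X60.5929 Y61.9571 F963
G1 X53.6660 Y66.9898 F963
G1 X45.1040 Y66.9898 F963
G1 X38.1771 Y61.9571 F963
G1 X35.5313 Y53.8141 F963
G1 X38.1771 Y45.6711 F963
G1 X45.1040 Y40.6384 F963
G1 X53.6660 Y40.6384 F963
G1 X60.5929 Y45.6711 F963
G1 X63.2387 Y53.8141 F963
M5
G0 X0.0000 Y0.0000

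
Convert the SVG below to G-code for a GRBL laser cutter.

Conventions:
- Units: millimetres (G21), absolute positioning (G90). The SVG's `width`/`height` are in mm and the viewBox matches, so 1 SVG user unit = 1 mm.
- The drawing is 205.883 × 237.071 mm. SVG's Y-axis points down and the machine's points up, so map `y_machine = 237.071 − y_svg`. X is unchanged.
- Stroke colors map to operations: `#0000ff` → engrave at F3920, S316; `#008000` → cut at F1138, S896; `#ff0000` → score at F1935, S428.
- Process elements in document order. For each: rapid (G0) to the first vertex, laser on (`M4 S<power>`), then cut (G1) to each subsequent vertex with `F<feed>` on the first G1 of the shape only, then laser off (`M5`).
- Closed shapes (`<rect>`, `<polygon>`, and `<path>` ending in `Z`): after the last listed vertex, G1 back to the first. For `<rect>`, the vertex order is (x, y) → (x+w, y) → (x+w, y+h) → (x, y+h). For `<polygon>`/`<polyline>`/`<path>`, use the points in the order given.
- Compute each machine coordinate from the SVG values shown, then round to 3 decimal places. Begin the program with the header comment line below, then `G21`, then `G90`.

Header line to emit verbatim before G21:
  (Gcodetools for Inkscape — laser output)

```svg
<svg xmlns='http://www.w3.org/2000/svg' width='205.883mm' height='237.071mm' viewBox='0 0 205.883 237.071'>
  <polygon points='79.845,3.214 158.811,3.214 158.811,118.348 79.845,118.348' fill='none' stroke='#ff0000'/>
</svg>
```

viewBox `0 0 205.883 237.071` with mm width/height → 1 unit = 1 mm. Flip: y_m = 237.071 − y_svg.

**Shape 1** — `<polygon>` rectangle, stroke `#ff0000` → score (S428, F1935). Machine vertices: (79.845,233.857) → (158.811,233.857) → (158.811,118.723) → (79.845,118.723) → (79.845,233.857). Closed: final G1 returns to the first vertex.

(Gcodetools for Inkscape — laser output)
G21
G90
G0 X79.845 Y233.857
M4 S428
G1 X158.811 Y233.857 F1935
G1 X158.811 Y118.723
G1 X79.845 Y118.723
G1 X79.845 Y233.857
M5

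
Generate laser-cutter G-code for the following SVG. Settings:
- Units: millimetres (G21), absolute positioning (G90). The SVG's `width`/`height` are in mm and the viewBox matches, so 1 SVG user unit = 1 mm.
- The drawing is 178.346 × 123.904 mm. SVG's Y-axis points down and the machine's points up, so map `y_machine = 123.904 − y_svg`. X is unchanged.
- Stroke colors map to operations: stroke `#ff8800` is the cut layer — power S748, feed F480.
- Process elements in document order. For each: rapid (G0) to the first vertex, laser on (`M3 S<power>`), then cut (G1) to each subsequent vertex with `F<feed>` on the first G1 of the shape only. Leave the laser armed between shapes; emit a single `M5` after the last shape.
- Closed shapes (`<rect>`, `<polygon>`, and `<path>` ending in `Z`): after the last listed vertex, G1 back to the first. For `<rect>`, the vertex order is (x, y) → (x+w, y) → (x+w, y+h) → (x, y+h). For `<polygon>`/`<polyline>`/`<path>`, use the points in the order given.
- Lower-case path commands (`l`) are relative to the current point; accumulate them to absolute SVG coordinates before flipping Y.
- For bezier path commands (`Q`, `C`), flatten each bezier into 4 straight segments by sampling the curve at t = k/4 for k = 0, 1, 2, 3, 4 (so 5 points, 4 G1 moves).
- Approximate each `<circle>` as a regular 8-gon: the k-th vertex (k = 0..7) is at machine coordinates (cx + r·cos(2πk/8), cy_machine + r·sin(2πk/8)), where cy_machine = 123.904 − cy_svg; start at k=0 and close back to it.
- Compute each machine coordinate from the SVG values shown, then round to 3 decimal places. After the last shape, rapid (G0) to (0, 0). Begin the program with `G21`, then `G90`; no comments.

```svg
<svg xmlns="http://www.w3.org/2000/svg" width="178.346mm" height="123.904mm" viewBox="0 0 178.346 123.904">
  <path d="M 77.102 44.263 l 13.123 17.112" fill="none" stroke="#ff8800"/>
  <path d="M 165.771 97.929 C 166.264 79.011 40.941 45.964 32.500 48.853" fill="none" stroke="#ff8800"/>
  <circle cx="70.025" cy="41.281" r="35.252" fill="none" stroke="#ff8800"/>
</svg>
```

G21
G90
G0 X77.102 Y79.641
M3 S748
G1 X90.225 Y62.529 F480
G0 X165.771 Y25.975
M3 S748
G1 X146.342 Y42.030 F480
G1 X102.486 Y58.691
G1 X56.954 Y71.262
G1 X32.500 Y75.051
G0 X105.277 Y82.623
M3 S748
G1 X94.952 Y107.550 F480
G1 X70.025 Y117.875
G1 X45.098 Y107.550
G1 X34.773 Y82.623
G1 X45.098 Y57.696
G1 X70.025 Y47.371
G1 X94.952 Y57.696
G1 X105.277 Y82.623
M5
G0 X0.000 Y0.000

viewBox `0 0 178.346 123.904` with mm width/height → 1 unit = 1 mm. Flip: y_m = 123.904 − y_svg.

**Shape 1** — `<path>` line segment, stroke `#ff8800` → cut (S748, F480). Machine vertices: (77.102,79.641) → (90.225,62.529). Open path.

**Shape 2** — `<path>` cubic bezier, stroke `#ff8800` → cut (S748, F480). Control points (SVG): P0=(165.771,97.929), P1=(166.264,79.011), P2=(40.941,45.964), P3=(32.500,48.853); sampled at t=k/4. Machine vertices: (165.771,25.975) → (146.342,42.030) → (102.486,58.691) → (56.954,71.262) → (32.500,75.051). Open path.

**Shape 3** — `<circle>` circle, stroke `#ff8800` → cut (S748, F480). Machine vertices: (105.277,82.623) → (94.952,107.550) → (70.025,117.875) → (45.098,107.550) → (34.773,82.623) → (45.098,57.696) → (70.025,47.371) → (94.952,57.696) → (105.277,82.623). Closed: final G1 returns to the first vertex.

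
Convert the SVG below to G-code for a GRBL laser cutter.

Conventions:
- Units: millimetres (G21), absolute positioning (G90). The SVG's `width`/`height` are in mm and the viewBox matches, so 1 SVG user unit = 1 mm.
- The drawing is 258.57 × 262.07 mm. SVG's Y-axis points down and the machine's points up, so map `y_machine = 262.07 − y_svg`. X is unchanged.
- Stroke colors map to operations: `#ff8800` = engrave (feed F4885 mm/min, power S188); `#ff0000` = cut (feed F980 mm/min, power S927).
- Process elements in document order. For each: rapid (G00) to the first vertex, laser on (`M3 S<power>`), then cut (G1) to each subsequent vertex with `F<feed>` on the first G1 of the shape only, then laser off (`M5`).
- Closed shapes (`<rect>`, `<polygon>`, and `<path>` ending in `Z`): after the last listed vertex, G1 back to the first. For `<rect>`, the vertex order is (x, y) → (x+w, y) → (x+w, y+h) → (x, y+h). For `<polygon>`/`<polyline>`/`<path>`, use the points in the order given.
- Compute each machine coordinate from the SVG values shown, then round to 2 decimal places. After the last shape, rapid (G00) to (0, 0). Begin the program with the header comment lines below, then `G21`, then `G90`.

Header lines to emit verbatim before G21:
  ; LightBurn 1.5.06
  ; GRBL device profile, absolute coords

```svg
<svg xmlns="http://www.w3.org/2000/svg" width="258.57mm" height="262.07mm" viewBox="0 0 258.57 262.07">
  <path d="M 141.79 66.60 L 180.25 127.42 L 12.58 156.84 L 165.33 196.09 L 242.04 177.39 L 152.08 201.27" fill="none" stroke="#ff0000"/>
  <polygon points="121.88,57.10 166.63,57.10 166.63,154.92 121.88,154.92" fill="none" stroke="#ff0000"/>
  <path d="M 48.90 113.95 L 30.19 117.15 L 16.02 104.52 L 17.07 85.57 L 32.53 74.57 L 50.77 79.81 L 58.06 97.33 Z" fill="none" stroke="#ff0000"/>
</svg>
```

viewBox `0 0 258.57 262.07` with mm width/height → 1 unit = 1 mm. Flip: y_m = 262.07 − y_svg.

**Shape 1** — `<path>` open polyline, stroke `#ff0000` → cut (S927, F980). Machine vertices: (141.79,195.47) → (180.25,134.65) → (12.58,105.23) → (165.33,65.98) → (242.04,84.68) → (152.08,60.80). Open path.

**Shape 2** — `<polygon>` rectangle, stroke `#ff0000` → cut (S927, F980). Machine vertices: (121.88,204.97) → (166.63,204.97) → (166.63,107.15) → (121.88,107.15) → (121.88,204.97). Closed: final G1 returns to the first vertex.

**Shape 3** — `<path>` regular polygon, stroke `#ff0000` → cut (S927, F980). Machine vertices: (48.90,148.12) → (30.19,144.92) → (16.02,157.55) → (17.07,176.50) → (32.53,187.50) → (50.77,182.26) → (58.06,164.74) → (48.90,148.12). Closed: final G1 returns to the first vertex.

; LightBurn 1.5.06
; GRBL device profile, absolute coords
G21
G90
G00 X141.79 Y195.47
M3 S927
G1 X180.25 Y134.65 F980
G1 X12.58 Y105.23
G1 X165.33 Y65.98
G1 X242.04 Y84.68
G1 X152.08 Y60.80
M5
G00 X121.88 Y204.97
M3 S927
G1 X166.63 Y204.97 F980
G1 X166.63 Y107.15
G1 X121.88 Y107.15
G1 X121.88 Y204.97
M5
G00 X48.90 Y148.12
M3 S927
G1 X30.19 Y144.92 F980
G1 X16.02 Y157.55
G1 X17.07 Y176.50
G1 X32.53 Y187.50
G1 X50.77 Y182.26
G1 X58.06 Y164.74
G1 X48.90 Y148.12
M5
G00 X0.00 Y0.00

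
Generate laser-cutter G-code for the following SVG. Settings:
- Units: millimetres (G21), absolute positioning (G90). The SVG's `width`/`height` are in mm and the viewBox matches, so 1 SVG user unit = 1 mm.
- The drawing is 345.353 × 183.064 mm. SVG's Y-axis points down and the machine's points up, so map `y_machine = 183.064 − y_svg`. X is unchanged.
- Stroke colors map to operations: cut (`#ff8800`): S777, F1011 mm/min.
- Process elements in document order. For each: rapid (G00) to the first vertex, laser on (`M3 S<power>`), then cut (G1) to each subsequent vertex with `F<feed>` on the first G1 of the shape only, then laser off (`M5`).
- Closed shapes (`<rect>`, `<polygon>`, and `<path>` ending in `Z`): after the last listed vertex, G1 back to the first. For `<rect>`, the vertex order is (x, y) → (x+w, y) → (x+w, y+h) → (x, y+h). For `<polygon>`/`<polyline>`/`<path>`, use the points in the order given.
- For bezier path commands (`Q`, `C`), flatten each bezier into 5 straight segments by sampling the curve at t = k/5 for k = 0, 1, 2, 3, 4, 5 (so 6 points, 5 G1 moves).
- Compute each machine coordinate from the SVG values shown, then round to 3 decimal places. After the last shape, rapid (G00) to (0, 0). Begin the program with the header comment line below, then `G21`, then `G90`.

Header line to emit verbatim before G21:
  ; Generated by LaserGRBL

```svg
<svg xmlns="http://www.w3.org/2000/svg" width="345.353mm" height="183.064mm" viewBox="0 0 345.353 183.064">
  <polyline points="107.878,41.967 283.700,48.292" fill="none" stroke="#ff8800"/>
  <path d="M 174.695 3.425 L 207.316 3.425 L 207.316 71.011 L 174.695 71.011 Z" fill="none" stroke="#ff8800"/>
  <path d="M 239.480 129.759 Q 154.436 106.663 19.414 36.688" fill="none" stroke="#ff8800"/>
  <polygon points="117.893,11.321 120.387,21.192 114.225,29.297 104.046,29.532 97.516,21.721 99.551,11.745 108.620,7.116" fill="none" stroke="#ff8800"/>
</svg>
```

Since the viewBox matches the mm dimensions, user units are millimetres directly. The only transform is the Y-flip y_m = 183.064 − y_svg.

Shape 1 is a line segment drawn with `<polyline>`. Its stroke #ff8800 means cut at S777, F1011. After flipping Y the toolpath is (107.878,141.097) → (283.700,134.772).

Shape 2 is a rectangle drawn with `<path>`. Its stroke #ff8800 means cut at S777, F1011. After flipping Y the toolpath is (174.695,179.639) → (207.316,179.639) → (207.316,112.053) → (174.695,112.053) → (174.695,179.639), returning to the start.

Shape 3 is a quadratic bezier drawn with `<path>`. Its stroke #ff8800 means cut at S777, F1011. After flipping Y the toolpath is (239.480,53.305) → (203.463,64.419) → (163.448,79.282) → (119.435,97.897) → (71.424,120.261) → (19.414,146.376).

Shape 4 is a regular polygon drawn with `<polygon>`. Its stroke #ff8800 means cut at S777, F1011. After flipping Y the toolpath is (117.893,171.743) → (120.387,161.872) → (114.225,153.767) → (104.046,153.532) → (97.516,161.343) → (99.551,171.319) → (108.620,175.948) → (117.893,171.743), returning to the start.

; Generated by LaserGRBL
G21
G90
G00 X107.878 Y141.097
M3 S777
G1 X283.700 Y134.772 F1011
M5
G00 X174.695 Y179.639
M3 S777
G1 X207.316 Y179.639 F1011
G1 X207.316 Y112.053
G1 X174.695 Y112.053
G1 X174.695 Y179.639
M5
G00 X239.480 Y53.305
M3 S777
G1 X203.463 Y64.419 F1011
G1 X163.448 Y79.282
G1 X119.435 Y97.897
G1 X71.424 Y120.261
G1 X19.414 Y146.376
M5
G00 X117.893 Y171.743
M3 S777
G1 X120.387 Y161.872 F1011
G1 X114.225 Y153.767
G1 X104.046 Y153.532
G1 X97.516 Y161.343
G1 X99.551 Y171.319
G1 X108.620 Y175.948
G1 X117.893 Y171.743
M5
G00 X0.000 Y0.000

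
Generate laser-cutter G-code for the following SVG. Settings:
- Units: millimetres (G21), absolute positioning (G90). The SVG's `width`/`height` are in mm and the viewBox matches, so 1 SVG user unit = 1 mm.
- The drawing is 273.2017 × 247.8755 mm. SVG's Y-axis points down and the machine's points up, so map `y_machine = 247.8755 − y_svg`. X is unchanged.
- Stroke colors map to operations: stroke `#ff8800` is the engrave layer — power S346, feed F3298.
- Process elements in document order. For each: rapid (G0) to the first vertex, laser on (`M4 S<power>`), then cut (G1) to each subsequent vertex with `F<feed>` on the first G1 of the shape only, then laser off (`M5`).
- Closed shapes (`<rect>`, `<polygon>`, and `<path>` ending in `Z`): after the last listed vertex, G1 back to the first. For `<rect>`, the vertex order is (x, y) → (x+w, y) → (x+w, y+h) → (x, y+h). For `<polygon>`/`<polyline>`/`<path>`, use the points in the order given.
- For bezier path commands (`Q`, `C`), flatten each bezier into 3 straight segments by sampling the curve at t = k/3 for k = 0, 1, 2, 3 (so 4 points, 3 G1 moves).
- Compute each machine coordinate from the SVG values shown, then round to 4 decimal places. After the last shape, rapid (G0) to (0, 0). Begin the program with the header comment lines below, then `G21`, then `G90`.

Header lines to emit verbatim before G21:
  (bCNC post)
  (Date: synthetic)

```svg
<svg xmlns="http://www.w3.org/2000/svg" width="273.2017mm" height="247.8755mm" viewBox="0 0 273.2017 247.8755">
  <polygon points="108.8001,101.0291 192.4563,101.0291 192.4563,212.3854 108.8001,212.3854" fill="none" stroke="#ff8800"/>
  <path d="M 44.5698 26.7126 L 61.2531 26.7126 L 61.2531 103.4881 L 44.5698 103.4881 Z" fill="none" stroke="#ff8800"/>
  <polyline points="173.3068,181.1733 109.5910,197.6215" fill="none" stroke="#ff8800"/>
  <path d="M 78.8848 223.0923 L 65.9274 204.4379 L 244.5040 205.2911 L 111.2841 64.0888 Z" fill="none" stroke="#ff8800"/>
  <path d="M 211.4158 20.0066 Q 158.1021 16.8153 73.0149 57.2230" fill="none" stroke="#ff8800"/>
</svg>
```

(bCNC post)
(Date: synthetic)
G21
G90
G0 X108.8001 Y146.8464
M4 S346
G1 X192.4563 Y146.8464 F3298
G1 X192.4563 Y35.4901
G1 X108.8001 Y35.4901
G1 X108.8001 Y146.8464
M5
G0 X44.5698 Y221.1629
M4 S346
G1 X61.2531 Y221.1629 F3298
G1 X61.2531 Y144.3874
G1 X44.5698 Y144.3874
G1 X44.5698 Y221.1629
M5
G0 X173.3068 Y66.7022
M4 S346
G1 X109.5910 Y50.2540 F3298
M5
G0 X78.8848 Y24.7832
M4 S346
G1 X65.9274 Y43.4376 F3298
G1 X244.5040 Y42.5844
G1 X111.2841 Y183.7867
G1 X78.8848 Y24.7832
M5
G0 X211.4158 Y227.8689
M4 S346
G1 X172.3429 Y225.1521 F3298
G1 X126.2093 Y212.7466
G1 X73.0149 Y190.6525
M5
G0 X0.0000 Y0.0000

viewBox `0 0 273.2017 247.8755` with mm width/height → 1 unit = 1 mm. Flip: y_m = 247.8755 − y_svg.

**Shape 1** — `<polygon>` rectangle, stroke `#ff8800` → engrave (S346, F3298). Machine vertices: (108.8001,146.8464) → (192.4563,146.8464) → (192.4563,35.4901) → (108.8001,35.4901) → (108.8001,146.8464). Closed: final G1 returns to the first vertex.

**Shape 2** — `<path>` rectangle, stroke `#ff8800` → engrave (S346, F3298). Machine vertices: (44.5698,221.1629) → (61.2531,221.1629) → (61.2531,144.3874) → (44.5698,144.3874) → (44.5698,221.1629). Closed: final G1 returns to the first vertex.

**Shape 3** — `<polyline>` line segment, stroke `#ff8800` → engrave (S346, F3298). Machine vertices: (173.3068,66.7022) → (109.5910,50.2540). Open path.

**Shape 4** — `<path>` closed polygon, stroke `#ff8800` → engrave (S346, F3298). Machine vertices: (78.8848,24.7832) → (65.9274,43.4376) → (244.5040,42.5844) → (111.2841,183.7867) → (78.8848,24.7832). Closed: final G1 returns to the first vertex.

**Shape 5** — `<path>` quadratic bezier, stroke `#ff8800` → engrave (S346, F3298). Control points (SVG): P0=(211.4158,20.0066), P1=(158.1021,16.8153), P2=(73.0149,57.2230); sampled at t=k/3. Machine vertices: (211.4158,227.8689) → (172.3429,225.1521) → (126.2093,212.7466) → (73.0149,190.6525). Open path.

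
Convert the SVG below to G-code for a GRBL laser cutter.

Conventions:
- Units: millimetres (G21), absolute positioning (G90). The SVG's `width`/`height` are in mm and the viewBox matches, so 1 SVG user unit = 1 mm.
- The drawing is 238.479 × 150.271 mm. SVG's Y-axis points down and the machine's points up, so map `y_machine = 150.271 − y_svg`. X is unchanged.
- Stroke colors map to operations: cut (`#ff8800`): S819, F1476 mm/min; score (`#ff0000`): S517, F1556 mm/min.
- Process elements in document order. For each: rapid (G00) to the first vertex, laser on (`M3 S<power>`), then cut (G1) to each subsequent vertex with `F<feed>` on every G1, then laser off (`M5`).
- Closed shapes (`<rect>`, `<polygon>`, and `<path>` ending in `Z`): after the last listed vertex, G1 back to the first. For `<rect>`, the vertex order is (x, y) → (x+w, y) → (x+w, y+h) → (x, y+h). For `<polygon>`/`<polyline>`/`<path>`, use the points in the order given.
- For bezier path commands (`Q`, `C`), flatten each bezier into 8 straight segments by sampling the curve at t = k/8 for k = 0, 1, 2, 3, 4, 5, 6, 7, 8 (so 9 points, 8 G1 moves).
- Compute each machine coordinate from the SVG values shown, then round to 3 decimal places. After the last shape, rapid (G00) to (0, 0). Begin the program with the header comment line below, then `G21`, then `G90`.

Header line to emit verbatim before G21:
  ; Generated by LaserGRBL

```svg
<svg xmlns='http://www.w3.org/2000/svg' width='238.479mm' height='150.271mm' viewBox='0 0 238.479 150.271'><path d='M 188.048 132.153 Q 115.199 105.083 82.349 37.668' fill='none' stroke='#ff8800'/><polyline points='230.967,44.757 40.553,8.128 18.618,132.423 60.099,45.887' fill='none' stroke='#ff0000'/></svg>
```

1 u = 1 mm; y_m = 150.271 − y.

[1] `<path>` quadratic bezier, #ff8800→cut S819 F1476: (188.048,18.118) → (170.461,25.516) → (154.123,34.175) → (139.036,44.094) → (125.199,55.274) → (112.611,67.715) → (101.274,81.417) → (91.186,96.380) → (82.349,112.603)

[2] `<polyline>` open polyline, #ff0000→score S517 F1556: (230.967,105.514) → (40.553,142.143) → (18.618,17.848) → (60.099,104.384)

; Generated by LaserGRBL
G21
G90
G00 X188.048 Y18.118
M3 S819
G1 X170.461 Y25.516 F1476
G1 X154.123 Y34.175 F1476
G1 X139.036 Y44.094 F1476
G1 X125.199 Y55.274 F1476
G1 X112.611 Y67.715 F1476
G1 X101.274 Y81.417 F1476
G1 X91.186 Y96.380 F1476
G1 X82.349 Y112.603 F1476
M5
G00 X230.967 Y105.514
M3 S517
G1 X40.553 Y142.143 F1556
G1 X18.618 Y17.848 F1556
G1 X60.099 Y104.384 F1556
M5
G00 X0.000 Y0.000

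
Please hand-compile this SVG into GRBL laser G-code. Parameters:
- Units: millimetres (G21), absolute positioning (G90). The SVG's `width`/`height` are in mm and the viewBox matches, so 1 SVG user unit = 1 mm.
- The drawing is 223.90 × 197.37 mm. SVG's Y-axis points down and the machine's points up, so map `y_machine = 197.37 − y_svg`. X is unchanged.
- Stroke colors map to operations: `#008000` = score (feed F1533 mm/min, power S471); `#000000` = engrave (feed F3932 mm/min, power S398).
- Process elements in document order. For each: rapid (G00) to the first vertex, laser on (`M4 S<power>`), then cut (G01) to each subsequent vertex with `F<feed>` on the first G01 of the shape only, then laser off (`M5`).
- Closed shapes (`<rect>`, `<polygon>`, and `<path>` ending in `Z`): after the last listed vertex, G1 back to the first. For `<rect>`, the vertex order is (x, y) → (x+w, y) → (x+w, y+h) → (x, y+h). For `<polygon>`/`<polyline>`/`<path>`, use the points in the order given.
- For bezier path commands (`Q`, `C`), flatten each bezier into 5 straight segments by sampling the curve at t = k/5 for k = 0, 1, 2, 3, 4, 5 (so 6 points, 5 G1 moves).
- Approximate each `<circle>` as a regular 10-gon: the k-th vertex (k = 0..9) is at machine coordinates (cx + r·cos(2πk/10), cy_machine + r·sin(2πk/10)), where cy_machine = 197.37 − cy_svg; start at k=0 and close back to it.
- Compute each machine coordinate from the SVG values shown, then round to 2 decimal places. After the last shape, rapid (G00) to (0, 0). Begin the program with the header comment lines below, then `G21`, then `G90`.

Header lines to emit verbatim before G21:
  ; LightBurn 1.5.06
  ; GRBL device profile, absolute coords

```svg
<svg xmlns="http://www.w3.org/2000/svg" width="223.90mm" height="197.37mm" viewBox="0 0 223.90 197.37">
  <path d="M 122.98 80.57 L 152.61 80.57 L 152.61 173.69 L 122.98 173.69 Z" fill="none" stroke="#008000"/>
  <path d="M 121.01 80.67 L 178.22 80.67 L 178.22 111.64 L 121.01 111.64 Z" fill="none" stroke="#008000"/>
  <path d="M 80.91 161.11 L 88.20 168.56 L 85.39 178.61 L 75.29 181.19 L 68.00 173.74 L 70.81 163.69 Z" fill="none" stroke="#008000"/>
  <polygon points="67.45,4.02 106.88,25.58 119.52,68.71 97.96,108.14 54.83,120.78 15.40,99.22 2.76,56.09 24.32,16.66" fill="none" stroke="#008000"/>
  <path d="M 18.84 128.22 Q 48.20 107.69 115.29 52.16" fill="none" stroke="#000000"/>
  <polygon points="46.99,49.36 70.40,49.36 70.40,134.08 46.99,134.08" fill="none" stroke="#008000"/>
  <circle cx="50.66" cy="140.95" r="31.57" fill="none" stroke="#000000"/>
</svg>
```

viewBox `0 0 223.90 197.37` with mm width/height → 1 unit = 1 mm. Flip: y_m = 197.37 − y_svg.

**Shape 1** — `<path>` rectangle, stroke `#008000` → score (S471, F1533). Machine vertices: (122.98,116.80) → (152.61,116.80) → (152.61,23.68) → (122.98,23.68) → (122.98,116.80). Closed: final G1 returns to the first vertex.

**Shape 2** — `<path>` rectangle, stroke `#008000` → score (S471, F1533). Machine vertices: (121.01,116.70) → (178.22,116.70) → (178.22,85.73) → (121.01,85.73) → (121.01,116.70). Closed: final G1 returns to the first vertex.

**Shape 3** — `<path>` regular polygon, stroke `#008000` → score (S471, F1533). Machine vertices: (80.91,36.26) → (88.20,28.81) → (85.39,18.76) → (75.29,16.18) → (68.00,23.63) → (70.81,33.68) → (80.91,36.26). Closed: final G1 returns to the first vertex.

**Shape 4** — `<polygon>` regular polygon, stroke `#008000` → score (S471, F1533). Machine vertices: (67.45,193.35) → (106.88,171.79) → (119.52,128.66) → (97.96,89.23) → (54.83,76.59) → (15.40,98.15) → (2.76,141.28) → (24.32,180.71) → (67.45,193.35). Closed: final G1 returns to the first vertex.

**Shape 5** — `<path>` quadratic bezier, stroke `#000000` → engrave (S398, F3932). Control points (SVG): P0=(18.84,128.22), P1=(48.20,107.69), P2=(115.29,52.16); sampled at t=k/5. Machine vertices: (18.84,69.15) → (32.09,78.76) → (48.36,91.17) → (67.65,106.39) → (89.96,124.40) → (115.29,145.21). Open path.

**Shape 6** — `<polygon>` rectangle, stroke `#008000` → score (S471, F1533). Machine vertices: (46.99,148.01) → (70.40,148.01) → (70.40,63.29) → (46.99,63.29) → (46.99,148.01). Closed: final G1 returns to the first vertex.

**Shape 7** — `<circle>` circle, stroke `#000000` → engrave (S398, F3932). Machine vertices: (82.23,56.42) → (76.20,74.98) → (60.42,86.44) → (40.90,86.44) → (25.12,74.98) → (19.09,56.42) → (25.12,37.86) → (40.90,26.40) → (60.42,26.40) → (76.20,37.86) → (82.23,56.42). Closed: final G1 returns to the first vertex.

; LightBurn 1.5.06
; GRBL device profile, absolute coords
G21
G90
G00 X122.98 Y116.80
M4 S471
G01 X152.61 Y116.80 F1533
G01 X152.61 Y23.68
G01 X122.98 Y23.68
G01 X122.98 Y116.80
M5
G00 X121.01 Y116.70
M4 S471
G01 X178.22 Y116.70 F1533
G01 X178.22 Y85.73
G01 X121.01 Y85.73
G01 X121.01 Y116.70
M5
G00 X80.91 Y36.26
M4 S471
G01 X88.20 Y28.81 F1533
G01 X85.39 Y18.76
G01 X75.29 Y16.18
G01 X68.00 Y23.63
G01 X70.81 Y33.68
G01 X80.91 Y36.26
M5
G00 X67.45 Y193.35
M4 S471
G01 X106.88 Y171.79 F1533
G01 X119.52 Y128.66
G01 X97.96 Y89.23
G01 X54.83 Y76.59
G01 X15.40 Y98.15
G01 X2.76 Y141.28
G01 X24.32 Y180.71
G01 X67.45 Y193.35
M5
G00 X18.84 Y69.15
M4 S398
G01 X32.09 Y78.76 F3932
G01 X48.36 Y91.17
G01 X67.65 Y106.39
G01 X89.96 Y124.40
G01 X115.29 Y145.21
M5
G00 X46.99 Y148.01
M4 S471
G01 X70.40 Y148.01 F1533
G01 X70.40 Y63.29
G01 X46.99 Y63.29
G01 X46.99 Y148.01
M5
G00 X82.23 Y56.42
M4 S398
G01 X76.20 Y74.98 F3932
G01 X60.42 Y86.44
G01 X40.90 Y86.44
G01 X25.12 Y74.98
G01 X19.09 Y56.42
G01 X25.12 Y37.86
G01 X40.90 Y26.40
G01 X60.42 Y26.40
G01 X76.20 Y37.86
G01 X82.23 Y56.42
M5
G00 X0.00 Y0.00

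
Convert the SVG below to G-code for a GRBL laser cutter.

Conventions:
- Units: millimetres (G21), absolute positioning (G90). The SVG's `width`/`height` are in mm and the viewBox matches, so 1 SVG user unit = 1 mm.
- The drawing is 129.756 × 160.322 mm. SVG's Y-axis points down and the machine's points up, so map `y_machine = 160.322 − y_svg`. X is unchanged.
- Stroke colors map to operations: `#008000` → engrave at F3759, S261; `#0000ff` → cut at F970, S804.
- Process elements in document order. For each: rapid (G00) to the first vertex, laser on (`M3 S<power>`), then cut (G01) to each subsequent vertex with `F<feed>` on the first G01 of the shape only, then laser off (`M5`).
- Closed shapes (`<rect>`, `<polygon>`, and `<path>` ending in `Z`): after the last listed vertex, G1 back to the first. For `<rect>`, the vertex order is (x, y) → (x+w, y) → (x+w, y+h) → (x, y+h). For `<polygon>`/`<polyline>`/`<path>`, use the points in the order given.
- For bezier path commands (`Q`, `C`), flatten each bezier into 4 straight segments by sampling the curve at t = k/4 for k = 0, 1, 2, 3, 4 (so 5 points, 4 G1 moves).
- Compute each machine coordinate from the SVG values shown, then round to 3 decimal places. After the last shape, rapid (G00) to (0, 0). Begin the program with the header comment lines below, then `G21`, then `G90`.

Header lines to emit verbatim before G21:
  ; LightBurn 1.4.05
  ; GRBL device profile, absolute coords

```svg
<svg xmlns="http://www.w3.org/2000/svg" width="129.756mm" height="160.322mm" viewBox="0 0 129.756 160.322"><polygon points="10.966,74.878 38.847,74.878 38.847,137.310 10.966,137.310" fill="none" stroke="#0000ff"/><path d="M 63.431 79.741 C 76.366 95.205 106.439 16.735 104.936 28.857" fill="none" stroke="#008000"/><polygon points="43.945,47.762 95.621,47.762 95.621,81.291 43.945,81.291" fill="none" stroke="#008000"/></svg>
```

Since the viewBox matches the mm dimensions, user units are millimetres directly. The only transform is the Y-flip y_m = 160.322 − y_svg.

Shape 1 is a rectangle drawn with `<polygon>`. Its stroke #0000ff means cut at S804, F970. After flipping Y the toolpath is (10.966,85.444) → (38.847,85.444) → (38.847,23.012) → (10.966,23.012) → (10.966,85.444), returning to the start.

Shape 2 is a cubic bezier drawn with `<path>`. Its stroke #008000 means engrave at S261, F3759. After flipping Y the toolpath is (63.431,80.581) → (75.584,83.712) → (89.598,104.770) → (100.904,126.454) → (104.936,131.465).

Shape 3 is a rectangle drawn with `<polygon>`. Its stroke #008000 means engrave at S261, F3759. After flipping Y the toolpath is (43.945,112.560) → (95.621,112.560) → (95.621,79.031) → (43.945,79.031) → (43.945,112.560), returning to the start.

; LightBurn 1.4.05
; GRBL device profile, absolute coords
G21
G90
G00 X10.966 Y85.444
M3 S804
G01 X38.847 Y85.444 F970
G01 X38.847 Y23.012
G01 X10.966 Y23.012
G01 X10.966 Y85.444
M5
G00 X63.431 Y80.581
M3 S261
G01 X75.584 Y83.712 F3759
G01 X89.598 Y104.770
G01 X100.904 Y126.454
G01 X104.936 Y131.465
M5
G00 X43.945 Y112.560
M3 S261
G01 X95.621 Y112.560 F3759
G01 X95.621 Y79.031
G01 X43.945 Y79.031
G01 X43.945 Y112.560
M5
G00 X0.000 Y0.000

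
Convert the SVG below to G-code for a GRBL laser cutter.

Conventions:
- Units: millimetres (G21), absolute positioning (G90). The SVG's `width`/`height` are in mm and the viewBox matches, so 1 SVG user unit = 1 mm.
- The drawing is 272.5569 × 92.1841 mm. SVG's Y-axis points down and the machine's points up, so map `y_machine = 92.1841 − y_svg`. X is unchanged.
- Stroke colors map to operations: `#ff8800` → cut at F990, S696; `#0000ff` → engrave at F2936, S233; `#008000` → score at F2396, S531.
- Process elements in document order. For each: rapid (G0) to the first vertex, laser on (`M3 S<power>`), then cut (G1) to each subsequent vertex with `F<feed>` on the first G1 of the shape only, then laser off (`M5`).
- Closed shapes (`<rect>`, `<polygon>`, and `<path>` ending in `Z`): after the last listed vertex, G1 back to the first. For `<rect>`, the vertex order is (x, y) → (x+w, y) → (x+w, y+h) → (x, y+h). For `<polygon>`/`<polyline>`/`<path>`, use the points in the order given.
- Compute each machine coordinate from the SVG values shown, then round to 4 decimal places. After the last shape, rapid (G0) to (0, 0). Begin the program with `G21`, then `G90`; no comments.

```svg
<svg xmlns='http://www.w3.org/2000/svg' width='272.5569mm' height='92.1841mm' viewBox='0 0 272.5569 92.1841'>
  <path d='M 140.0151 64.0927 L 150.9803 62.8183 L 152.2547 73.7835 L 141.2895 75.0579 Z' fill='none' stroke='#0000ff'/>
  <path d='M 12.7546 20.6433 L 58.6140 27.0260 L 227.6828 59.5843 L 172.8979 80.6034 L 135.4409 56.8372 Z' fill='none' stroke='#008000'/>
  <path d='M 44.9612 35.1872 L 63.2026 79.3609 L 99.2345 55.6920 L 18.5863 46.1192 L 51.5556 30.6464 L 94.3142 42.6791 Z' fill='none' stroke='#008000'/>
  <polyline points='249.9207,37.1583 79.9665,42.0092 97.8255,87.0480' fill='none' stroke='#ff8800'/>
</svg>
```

1 u = 1 mm; y_m = 92.1841 − y.

[1] `<path>` regular polygon, #0000ff→engrave S233 F2936: (140.0151,28.0914) → (150.9803,29.3658) → (152.2547,18.4006) → (141.2895,17.1262) → (140.0151,28.0914) (closed)

[2] `<path>` closed polygon, #008000→score S531 F2396: (12.7546,71.5408) → (58.6140,65.1581) → (227.6828,32.5998) → (172.8979,11.5807) → (135.4409,35.3469) → (12.7546,71.5408) (closed)

[3] `<path>` closed polygon, #008000→score S531 F2396: (44.9612,56.9969) → (63.2026,12.8232) → (99.2345,36.4921) → (18.5863,46.0649) → (51.5556,61.5377) → (94.3142,49.5050) → (44.9612,56.9969) (closed)

[4] `<polyline>` open polyline, #ff8800→cut S696 F990: (249.9207,55.0258) → (79.9665,50.1749) → (97.8255,5.1361)

G21
G90
G0 X140.0151 Y28.0914
M3 S233
G1 X150.9803 Y29.3658 F2936
G1 X152.2547 Y18.4006
G1 X141.2895 Y17.1262
G1 X140.0151 Y28.0914
M5
G0 X12.7546 Y71.5408
M3 S531
G1 X58.6140 Y65.1581 F2396
G1 X227.6828 Y32.5998
G1 X172.8979 Y11.5807
G1 X135.4409 Y35.3469
G1 X12.7546 Y71.5408
M5
G0 X44.9612 Y56.9969
M3 S531
G1 X63.2026 Y12.8232 F2396
G1 X99.2345 Y36.4921
G1 X18.5863 Y46.0649
G1 X51.5556 Y61.5377
G1 X94.3142 Y49.5050
G1 X44.9612 Y56.9969
M5
G0 X249.9207 Y55.0258
M3 S696
G1 X79.9665 Y50.1749 F990
G1 X97.8255 Y5.1361
M5
G0 X0.0000 Y0.0000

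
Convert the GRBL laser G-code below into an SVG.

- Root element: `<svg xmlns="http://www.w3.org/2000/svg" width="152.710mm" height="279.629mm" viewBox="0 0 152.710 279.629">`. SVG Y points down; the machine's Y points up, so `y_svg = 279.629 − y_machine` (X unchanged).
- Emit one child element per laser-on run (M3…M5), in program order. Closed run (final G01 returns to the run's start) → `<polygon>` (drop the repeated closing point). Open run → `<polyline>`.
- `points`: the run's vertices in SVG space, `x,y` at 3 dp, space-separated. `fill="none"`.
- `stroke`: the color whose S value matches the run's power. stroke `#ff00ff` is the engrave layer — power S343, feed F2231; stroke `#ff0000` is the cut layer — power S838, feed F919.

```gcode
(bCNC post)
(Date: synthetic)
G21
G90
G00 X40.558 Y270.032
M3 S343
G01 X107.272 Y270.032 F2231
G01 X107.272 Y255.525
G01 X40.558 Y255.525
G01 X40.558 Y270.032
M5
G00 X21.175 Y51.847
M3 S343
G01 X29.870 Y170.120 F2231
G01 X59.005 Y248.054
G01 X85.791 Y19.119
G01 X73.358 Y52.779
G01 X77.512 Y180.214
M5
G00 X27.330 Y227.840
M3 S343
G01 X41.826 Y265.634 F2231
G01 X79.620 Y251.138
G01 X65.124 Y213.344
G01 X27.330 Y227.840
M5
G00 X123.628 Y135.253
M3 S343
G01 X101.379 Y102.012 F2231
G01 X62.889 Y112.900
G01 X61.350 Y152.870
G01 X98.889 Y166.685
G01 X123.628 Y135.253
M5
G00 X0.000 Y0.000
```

Machine Y-up, SVG Y-down with viewBox height 279.629, so y_svg = 279.629 − y_machine; X carries over. Every run uses S343, so all elements get stroke `#ff00ff` (engrave).

Run 1: The run returns to its start, so emit a `<polygon>` with points (Y-flipped): 40.558,9.597 107.272,9.597 107.272,24.104 40.558,24.104.

Run 2: The run is open, so emit a `<polyline>` with points (Y-flipped): 21.175,227.782 29.870,109.509 59.005,31.575 85.791,260.510 73.358,226.850 77.512,99.415.

Run 3: The run returns to its start, so emit a `<polygon>` with points (Y-flipped): 27.330,51.789 41.826,13.995 79.620,28.491 65.124,66.285.

Run 4: The run returns to its start, so emit a `<polygon>` with points (Y-flipped): 123.628,144.376 101.379,177.617 62.889,166.729 61.350,126.759 98.889,112.944.

<svg xmlns="http://www.w3.org/2000/svg" width="152.710mm" height="279.629mm" viewBox="0 0 152.710 279.629">
  <polygon points="40.558,9.597 107.272,9.597 107.272,24.104 40.558,24.104" fill="none" stroke="#ff00ff"/>
  <polyline points="21.175,227.782 29.870,109.509 59.005,31.575 85.791,260.510 73.358,226.850 77.512,99.415" fill="none" stroke="#ff00ff"/>
  <polygon points="27.330,51.789 41.826,13.995 79.620,28.491 65.124,66.285" fill="none" stroke="#ff00ff"/>
  <polygon points="123.628,144.376 101.379,177.617 62.889,166.729 61.350,126.759 98.889,112.944" fill="none" stroke="#ff00ff"/>
</svg>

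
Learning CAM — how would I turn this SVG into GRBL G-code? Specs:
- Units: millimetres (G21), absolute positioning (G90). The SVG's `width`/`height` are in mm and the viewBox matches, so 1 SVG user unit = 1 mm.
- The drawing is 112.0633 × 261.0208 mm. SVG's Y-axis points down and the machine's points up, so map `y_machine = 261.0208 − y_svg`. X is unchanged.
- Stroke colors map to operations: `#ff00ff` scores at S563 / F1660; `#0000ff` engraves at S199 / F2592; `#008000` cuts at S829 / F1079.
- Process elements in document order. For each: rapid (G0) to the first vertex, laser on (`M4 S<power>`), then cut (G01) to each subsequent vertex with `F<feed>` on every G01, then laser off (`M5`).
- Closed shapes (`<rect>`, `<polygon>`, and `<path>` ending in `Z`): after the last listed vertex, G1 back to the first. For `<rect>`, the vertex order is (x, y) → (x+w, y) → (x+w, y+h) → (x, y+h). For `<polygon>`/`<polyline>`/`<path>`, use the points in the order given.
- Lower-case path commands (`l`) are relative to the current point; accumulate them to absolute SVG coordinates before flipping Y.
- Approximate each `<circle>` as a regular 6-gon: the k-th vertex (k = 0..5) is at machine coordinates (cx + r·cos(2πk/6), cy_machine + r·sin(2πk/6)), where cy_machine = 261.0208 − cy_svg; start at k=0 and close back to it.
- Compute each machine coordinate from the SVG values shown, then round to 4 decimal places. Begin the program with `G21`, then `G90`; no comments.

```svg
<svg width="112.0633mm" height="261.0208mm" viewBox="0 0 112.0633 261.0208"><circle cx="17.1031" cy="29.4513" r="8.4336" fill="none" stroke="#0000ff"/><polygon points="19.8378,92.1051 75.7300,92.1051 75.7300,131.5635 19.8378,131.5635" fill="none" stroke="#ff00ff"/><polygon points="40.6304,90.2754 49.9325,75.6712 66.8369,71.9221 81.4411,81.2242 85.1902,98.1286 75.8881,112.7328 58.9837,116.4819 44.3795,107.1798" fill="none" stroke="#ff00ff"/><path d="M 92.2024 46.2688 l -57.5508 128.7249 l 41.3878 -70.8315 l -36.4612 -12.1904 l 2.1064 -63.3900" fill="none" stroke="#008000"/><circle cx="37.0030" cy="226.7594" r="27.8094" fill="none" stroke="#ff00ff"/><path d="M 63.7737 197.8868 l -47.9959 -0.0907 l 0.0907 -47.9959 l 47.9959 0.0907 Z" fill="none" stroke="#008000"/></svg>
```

Since the viewBox matches the mm dimensions, user units are millimetres directly. The only transform is the Y-flip y_m = 261.0208 − y_svg.

Shape 1 is a circle drawn with `<circle>`. Its stroke #0000ff means engrave at S199, F2592. After flipping Y the toolpath is (25.5367,231.5695) → (21.3199,238.8732) → (12.8863,238.8732) → (8.6695,231.5695) → (12.8863,224.2658) → (21.3199,224.2658) → (25.5367,231.5695), returning to the start.

Shape 2 is a rectangle drawn with `<polygon>`. Its stroke #ff00ff means score at S563, F1660. After flipping Y the toolpath is (19.8378,168.9157) → (75.7300,168.9157) → (75.7300,129.4573) → (19.8378,129.4573) → (19.8378,168.9157), returning to the start.

Shape 3 is a regular polygon drawn with `<polygon>`. Its stroke #ff00ff means score at S563, F1660. After flipping Y the toolpath is (40.6304,170.7454) → (49.9325,185.3496) → (66.8369,189.0987) → (81.4411,179.7966) → (85.1902,162.8922) → (75.8881,148.2880) → (58.9837,144.5389) → (44.3795,153.8410) → (40.6304,170.7454), returning to the start.

Shape 4 is a open polyline drawn with `<path>`. Its stroke #008000 means cut at S829, F1079. After flipping Y the toolpath is (92.2024,214.7520) → (34.6516,86.0271) → (76.0394,156.8586) → (39.5782,169.0490) → (41.6846,232.4390).

Shape 5 is a circle drawn with `<circle>`. Its stroke #ff00ff means score at S563, F1660. After flipping Y the toolpath is (64.8124,34.2614) → (50.9077,58.3450) → (23.0983,58.3450) → (9.1936,34.2614) → (23.0983,10.1778) → (50.9077,10.1778) → (64.8124,34.2614), returning to the start.

Shape 6 is a regular polygon drawn with `<path>`. Its stroke #008000 means cut at S829, F1079. After flipping Y the toolpath is (63.7737,63.1340) → (15.7778,63.2247) → (15.8685,111.2206) → (63.8644,111.1299) → (63.7737,63.1340), returning to the start.

G21
G90
G0 X25.5367 Y231.5695
M4 S199
G01 X21.3199 Y238.8732 F2592
G01 X12.8863 Y238.8732 F2592
G01 X8.6695 Y231.5695 F2592
G01 X12.8863 Y224.2658 F2592
G01 X21.3199 Y224.2658 F2592
G01 X25.5367 Y231.5695 F2592
M5
G0 X19.8378 Y168.9157
M4 S563
G01 X75.7300 Y168.9157 F1660
G01 X75.7300 Y129.4573 F1660
G01 X19.8378 Y129.4573 F1660
G01 X19.8378 Y168.9157 F1660
M5
G0 X40.6304 Y170.7454
M4 S563
G01 X49.9325 Y185.3496 F1660
G01 X66.8369 Y189.0987 F1660
G01 X81.4411 Y179.7966 F1660
G01 X85.1902 Y162.8922 F1660
G01 X75.8881 Y148.2880 F1660
G01 X58.9837 Y144.5389 F1660
G01 X44.3795 Y153.8410 F1660
G01 X40.6304 Y170.7454 F1660
M5
G0 X92.2024 Y214.7520
M4 S829
G01 X34.6516 Y86.0271 F1079
G01 X76.0394 Y156.8586 F1079
G01 X39.5782 Y169.0490 F1079
G01 X41.6846 Y232.4390 F1079
M5
G0 X64.8124 Y34.2614
M4 S563
G01 X50.9077 Y58.3450 F1660
G01 X23.0983 Y58.3450 F1660
G01 X9.1936 Y34.2614 F1660
G01 X23.0983 Y10.1778 F1660
G01 X50.9077 Y10.1778 F1660
G01 X64.8124 Y34.2614 F1660
M5
G0 X63.7737 Y63.1340
M4 S829
G01 X15.7778 Y63.2247 F1079
G01 X15.8685 Y111.2206 F1079
G01 X63.8644 Y111.1299 F1079
G01 X63.7737 Y63.1340 F1079
M5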